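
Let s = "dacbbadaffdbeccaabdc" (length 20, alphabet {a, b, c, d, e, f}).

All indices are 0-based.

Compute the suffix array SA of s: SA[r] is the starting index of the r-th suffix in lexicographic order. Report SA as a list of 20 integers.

rank | idx | suffix
   0 |  15 | aabdc
   1 |  16 | abdc
   2 |   1 | acbbadaffdbeccaabdc
   3 |   5 | adaffdbeccaabdc
   4 |   7 | affdbeccaabdc
   5 |   4 | badaffdbeccaabdc
   6 |   3 | bbadaffdbeccaabdc
   7 |  17 | bdc
   8 |  11 | beccaabdc
   9 |  19 | c
  10 |  14 | caabdc
  11 |   2 | cbbadaffdbeccaabdc
  12 |  13 | ccaabdc
  13 |   0 | dacbbadaffdbeccaabdc
  14 |   6 | daffdbeccaabdc
  15 |  10 | dbeccaabdc
  16 |  18 | dc
  17 |  12 | eccaabdc
  18 |   9 | fdbeccaabdc
  19 |   8 | ffdbeccaabdc

[15, 16, 1, 5, 7, 4, 3, 17, 11, 19, 14, 2, 13, 0, 6, 10, 18, 12, 9, 8]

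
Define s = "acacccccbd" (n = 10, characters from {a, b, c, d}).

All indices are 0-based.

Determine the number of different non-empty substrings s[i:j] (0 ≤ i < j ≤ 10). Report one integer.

rank | idx | suffix
   0 |   0 | acacccccbd
   1 |   2 | acccccbd
   2 |   8 | bd
   3 |   1 | cacccccbd
   4 |   7 | cbd
   5 |   6 | ccbd
   6 |   5 | cccbd
   7 |   4 | ccccbd
   8 |   3 | cccccbd
   9 |   9 | d

SA = [0, 2, 8, 1, 7, 6, 5, 4, 3, 9]
[i] adj suffixes → lcp
  [1] 0/2 → 2 ('ac')
  [2] 2/8 → 0 ('')
  [3] 8/1 → 0 ('')
  [4] 1/7 → 1 ('c')
  [5] 7/6 → 1 ('c')
  [6] 6/5 → 2 ('cc')
  [7] 5/4 → 3 ('ccc')
  [8] 4/3 → 4 ('cccc')
  [9] 3/9 → 0 ('')

n(n+1)/2 = 10·11/2 = 55
Σ LCP = 0 + 2 + 0 + 0 + 1 + 1 + 2 + 3 + 4 + 0 = 13
distinct = 55 − 13 = 42

42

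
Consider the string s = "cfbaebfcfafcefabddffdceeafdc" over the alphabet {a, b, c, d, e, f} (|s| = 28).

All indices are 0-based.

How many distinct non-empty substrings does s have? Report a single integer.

376

rank→(start, suffix):
  0 → (14, 'abddffdceeafdc')
  1 → (3, 'aebfcfafcefabddffdceeafdc')
  2 → (9, 'afcefabddffdceeafdc')
  3 → (24, 'afdc')
  4 → (2, 'baebfcfafcefabddffdceeafdc')
  5 → (15, 'bddffdceeafdc')
  6 → (5, 'bfcfafcefabddffdceeafdc')
  7 → (27, 'c')
  8 → (21, 'ceeafdc')
  9 → (11, 'cefabddffdceeafdc')
  10 → (7, 'cfafcefabddffdceeafdc')
  11 → (0, 'cfbaebfcfafcefabddffdceeafdc')
  12 → (26, 'dc')
  13 → (20, 'dceeafdc')
  14 → (16, 'ddffdceeafdc')
  15 → (17, 'dffdceeafdc')
  16 → (23, 'eafdc')
  17 → (4, 'ebfcfafcefabddffdceeafdc')
  18 → (22, 'eeafdc')
  19 → (12, 'efabddffdceeafdc')
  20 → (13, 'fabddffdceeafdc')
  21 → (8, 'fafcefabddffdceeafdc')
  22 → (1, 'fbaebfcfafcefabddffdceeafdc')
  23 → (10, 'fcefabddffdceeafdc')
  24 → (6, 'fcfafcefabddffdceeafdc')
  25 → (25, 'fdc')
  26 → (19, 'fdceeafdc')
  27 → (18, 'ffdceeafdc')

SA = [14, 3, 9, 24, 2, 15, 5, 27, 21, 11, 7, 0, 26, 20, 16, 17, 23, 4, 22, 12, 13, 8, 1, 10, 6, 25, 19, 18]
i: (SA[i-1],SA[i]) lcp shared
  1: (14,3) 1 'a'
  2: (3,9) 1 'a'
  3: (9,24) 2 'af'
  4: (24,2) 0 ''
  5: (2,15) 1 'b'
  6: (15,5) 1 'b'
  7: (5,27) 0 ''
  8: (27,21) 1 'c'
  9: (21,11) 2 'ce'
  10: (11,7) 1 'c'
  11: (7,0) 2 'cf'
  12: (0,26) 0 ''
  13: (26,20) 2 'dc'
  14: (20,16) 1 'd'
  15: (16,17) 1 'd'
  16: (17,23) 0 ''
  17: (23,4) 1 'e'
  18: (4,22) 1 'e'
  19: (22,12) 1 'e'
  20: (12,13) 0 ''
  21: (13,8) 2 'fa'
  22: (8,1) 1 'f'
  23: (1,10) 1 'f'
  24: (10,6) 2 'fc'
  25: (6,25) 1 'f'
  26: (25,19) 3 'fdc'
  27: (19,18) 1 'f'

n(n+1)/2 = 28·29/2 = 406
Σ LCP = 0 + 1 + 1 + 2 + 0 + 1 + 1 + 0 + 1 + 2 + 1 + 2 + 0 + 2 + 1 + 1 + 0 + 1 + 1 + 1 + 0 + 2 + 1 + 1 + 2 + 1 + 3 + 1 = 30
distinct = 406 − 30 = 376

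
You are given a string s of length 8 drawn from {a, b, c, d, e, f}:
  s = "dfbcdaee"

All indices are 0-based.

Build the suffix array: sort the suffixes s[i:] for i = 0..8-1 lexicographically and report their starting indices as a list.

[5, 2, 3, 4, 0, 7, 6, 1]

rank→(start, suffix):
  0 → (5, 'aee')
  1 → (2, 'bcdaee')
  2 → (3, 'cdaee')
  3 → (4, 'daee')
  4 → (0, 'dfbcdaee')
  5 → (7, 'e')
  6 → (6, 'ee')
  7 → (1, 'fbcdaee')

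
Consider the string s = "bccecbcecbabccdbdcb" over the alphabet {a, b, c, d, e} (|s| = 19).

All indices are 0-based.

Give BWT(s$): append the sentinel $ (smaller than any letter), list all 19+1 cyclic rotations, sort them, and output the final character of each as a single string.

rank  rotation              last
    0  $bccecbcecbabccdbdcb  b
    1  abccdbdcb$bccecbcecb  b
    2  b$bccecbcecbabccdbdc  c
    3  babccdbdcb$bccecbcec  c
    4  bccdbdcb$bccecbcecba  a
    5  bccecbcecbabccdbdcb$  $
    6  bcecbabccdbdcb$bccec  c
    7  bdcb$bccecbcecbabccd  d
    8  cb$bccecbcecbabccdbd  d
    9  cbabccdbdcb$bccecbce  e
   10  cbcecbabccdbdcb$bcce  e
   11  ccdbdcb$bccecbcecbab  b
   12  ccecbcecbabccdbdcb$b  b
   13  cdbdcb$bccecbcecbabc  c
   14  cecbabccdbdcb$bccecb  b
   15  cecbcecbabccdbdcb$bc  c
   16  dbdcb$bccecbcecbabcc  c
   17  dcb$bccecbcecbabccdb  b
   18  ecbabccdbdcb$bccecbc  c
   19  ecbcecbabccdbdcb$bcc  c

bbcca$cddeebbcbccbcc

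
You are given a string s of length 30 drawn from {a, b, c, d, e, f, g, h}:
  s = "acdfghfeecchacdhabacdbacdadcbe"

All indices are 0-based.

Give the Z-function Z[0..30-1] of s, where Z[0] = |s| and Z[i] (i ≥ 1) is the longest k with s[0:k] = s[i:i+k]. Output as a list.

Z[0]=30
i=1: outside box; Z[1]=0
i=2: outside box; Z[2]=0
i=3: outside box; Z[3]=0
i=4: outside box; Z[4]=0
i=5: outside box; Z[5]=0
i=6: outside box; Z[6]=0
i=7: outside box; Z[7]=0
i=8: outside box; Z[8]=0
i=9: outside box; Z[9]=0
i=10: outside box; Z[10]=0
i=11: outside box; Z[11]=0
i=12: outside box; Z[12]=3 grow→box=[12,15)
i=13: min(r-i=2, Z[1]=0)=0; Z[13]=0
i=14: min(r-i=1, Z[2]=0)=0; Z[14]=0
i=15: outside box; Z[15]=0
i=16: outside box; Z[16]=1 grow→box=[16,17)
i=17: outside box; Z[17]=0
i=18: outside box; Z[18]=3 grow→box=[18,21)
i=19: min(r-i=2, Z[1]=0)=0; Z[19]=0
i=20: min(r-i=1, Z[2]=0)=0; Z[20]=0
i=21: outside box; Z[21]=0
i=22: outside box; Z[22]=3 grow→box=[22,25)
i=23: min(r-i=2, Z[1]=0)=0; Z[23]=0
i=24: min(r-i=1, Z[2]=0)=0; Z[24]=0
i=25: outside box; Z[25]=1 grow→box=[25,26)
i=26: outside box; Z[26]=0
i=27: outside box; Z[27]=0
i=28: outside box; Z[28]=0
i=29: outside box; Z[29]=0

[30, 0, 0, 0, 0, 0, 0, 0, 0, 0, 0, 0, 3, 0, 0, 0, 1, 0, 3, 0, 0, 0, 3, 0, 0, 1, 0, 0, 0, 0]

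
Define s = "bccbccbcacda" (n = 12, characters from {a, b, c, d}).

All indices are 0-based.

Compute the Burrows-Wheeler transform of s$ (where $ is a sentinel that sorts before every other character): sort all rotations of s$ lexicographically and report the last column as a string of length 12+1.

rank  rotation       last
    0  $bccbccbcacda  a
    1  a$bccbccbcacd  d
    2  acda$bccbccbc  c
    3  bcacda$bccbcc  c
    4  bccbcacda$bcc  c
    5  bccbccbcacda$  $
    6  cacda$bccbccb  b
    7  cbcacda$bccbc  c
    8  cbccbcacda$bc  c
    9  ccbcacda$bccb  b
   10  ccbccbcacda$b  b
   11  cda$bccbccbca  a
   12  da$bccbccbcac  c

adccc$bccbbac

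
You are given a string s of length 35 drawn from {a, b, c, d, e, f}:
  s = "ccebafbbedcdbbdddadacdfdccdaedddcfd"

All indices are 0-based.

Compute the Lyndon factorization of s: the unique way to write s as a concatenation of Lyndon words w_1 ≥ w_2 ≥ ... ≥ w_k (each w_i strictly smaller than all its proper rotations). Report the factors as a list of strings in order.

["cce", "b", "afbbedcdbbddd", "ad", "acdfdccdaedddcfd"]

emit factor 1: 'cce' (i=0, period=3)
emit factor 2: 'b' (i=3, period=1)
emit factor 3: 'afbbedcdbbddd' (i=4, period=13)
emit factor 4: 'ad' (i=17, period=2)
emit factor 5: 'acdfdccdaedddcfd' (i=19, period=16)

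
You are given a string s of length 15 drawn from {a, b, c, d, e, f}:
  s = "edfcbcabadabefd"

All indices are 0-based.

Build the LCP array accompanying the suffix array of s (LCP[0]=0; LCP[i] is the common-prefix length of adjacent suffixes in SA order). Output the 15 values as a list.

rank→(start, suffix):
  0 → (6, 'abadabefd')
  1 → (10, 'abefd')
  2 → (8, 'adabefd')
  3 → (7, 'badabefd')
  4 → (4, 'bcabadabefd')
  5 → (11, 'befd')
  6 → (5, 'cabadabefd')
  7 → (3, 'cbcabadabefd')
  8 → (14, 'd')
  9 → (9, 'dabefd')
  10 → (1, 'dfcbcabadabefd')
  11 → (0, 'edfcbcabadabefd')
  12 → (12, 'efd')
  13 → (2, 'fcbcabadabefd')
  14 → (13, 'fd')

SA = [6, 10, 8, 7, 4, 11, 5, 3, 14, 9, 1, 0, 12, 2, 13]
i: (SA[i-1],SA[i]) lcp shared
  1: (6,10) 2 'ab'
  2: (10,8) 1 'a'
  3: (8,7) 0 ''
  4: (7,4) 1 'b'
  5: (4,11) 1 'b'
  6: (11,5) 0 ''
  7: (5,3) 1 'c'
  8: (3,14) 0 ''
  9: (14,9) 1 'd'
  10: (9,1) 1 'd'
  11: (1,0) 0 ''
  12: (0,12) 1 'e'
  13: (12,2) 0 ''
  14: (2,13) 1 'f'

[0, 2, 1, 0, 1, 1, 0, 1, 0, 1, 1, 0, 1, 0, 1]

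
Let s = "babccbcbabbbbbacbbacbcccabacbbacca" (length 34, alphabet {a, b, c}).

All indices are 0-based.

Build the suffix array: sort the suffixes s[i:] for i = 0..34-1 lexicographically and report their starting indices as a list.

[33, 24, 8, 1, 14, 26, 18, 30, 7, 0, 13, 25, 17, 29, 12, 16, 28, 11, 10, 9, 5, 2, 20, 32, 23, 6, 15, 27, 4, 19, 31, 22, 3, 21]

rank→(start, suffix):
  0 → (33, 'a')
  1 → (24, 'abacbbacca')
  2 → (8, 'abbbbbacbbacbcccabacbbacca')
  3 → (1, 'abccbcbabbbbbacbbacbcccabacbbacca')
  4 → (14, 'acbbacbcccabacbbacca')
  5 → (26, 'acbbacca')
  6 → (18, 'acbcccabacbbacca')
  7 → (30, 'acca')
  8 → (7, 'babbbbbacbbacbcccabacbbacca')
  9 → (0, 'babccbcbabbbbbacbbacbcccabacbbacca')
  10 → (13, 'bacbbacbcccabacbbacca')
  11 → (25, 'bacbbacca')
  12 → (17, 'bacbcccabacbbacca')
  13 → (29, 'bacca')
  14 → (12, 'bbacbbacbcccabacbbacca')
  15 → (16, 'bbacbcccabacbbacca')
  16 → (28, 'bbacca')
  17 → (11, 'bbbacbbacbcccabacbbacca')
  18 → (10, 'bbbbacbbacbcccabacbbacca')
  19 → (9, 'bbbbbacbbacbcccabacbbacca')
  20 → (5, 'bcbabbbbbacbbacbcccabacbbacca')
  21 → (2, 'bccbcbabbbbbacbbacbcccabacbbacca')
  22 → (20, 'bcccabacbbacca')
  23 → (32, 'ca')
  24 → (23, 'cabacbbacca')
  25 → (6, 'cbabbbbbacbbacbcccabacbbacca')
  26 → (15, 'cbbacbcccabacbbacca')
  27 → (27, 'cbbacca')
  28 → (4, 'cbcbabbbbbacbbacbcccabacbbacca')
  29 → (19, 'cbcccabacbbacca')
  30 → (31, 'cca')
  31 → (22, 'ccabacbbacca')
  32 → (3, 'ccbcbabbbbbacbbacbcccabacbbacca')
  33 → (21, 'cccabacbbacca')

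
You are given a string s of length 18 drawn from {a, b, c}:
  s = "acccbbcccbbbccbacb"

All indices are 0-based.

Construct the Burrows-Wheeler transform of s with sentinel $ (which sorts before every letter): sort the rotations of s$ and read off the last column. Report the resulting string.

bb$cccbcbbacccbccba

rank  rotation             last
    0  $acccbbcccbbbccbacb  b
    1  acb$acccbbcccbbbccb  b
    2  acccbbcccbbbccbacb$  $
    3  b$acccbbcccbbbccbac  c
    4  bacb$acccbbcccbbbcc  c
    5  bbbccbacb$acccbbccc  c
    6  bbccbacb$acccbbcccb  b
    7  bbcccbbbccbacb$accc  c
    8  bccbacb$acccbbcccbb  b
    9  bcccbbbccbacb$acccb  b
   10  cb$acccbbcccbbbccba  a
   11  cbacb$acccbbcccbbbc  c
   12  cbbbccbacb$acccbbcc  c
   13  cbbcccbbbccbacb$acc  c
   14  ccbacb$acccbbcccbbb  b
   15  ccbbbccbacb$acccbbc  c
   16  ccbbcccbbbccbacb$ac  c
   17  cccbbbccbacb$acccbb  b
   18  cccbbcccbbbccbacb$a  a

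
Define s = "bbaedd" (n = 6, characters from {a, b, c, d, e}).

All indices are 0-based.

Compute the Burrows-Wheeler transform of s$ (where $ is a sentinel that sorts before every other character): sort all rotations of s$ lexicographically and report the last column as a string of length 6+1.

rank  rotation last
    0  $bbaedd  d
    1  aedd$bb  b
    2  baedd$b  b
    3  bbaedd$  $
    4  d$bbaed  d
    5  dd$bbae  e
    6  edd$bba  a

dbb$dea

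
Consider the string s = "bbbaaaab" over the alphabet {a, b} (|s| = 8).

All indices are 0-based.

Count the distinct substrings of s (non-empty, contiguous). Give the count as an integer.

26

rank→(start, suffix):
  0 → (3, 'aaaab')
  1 → (4, 'aaab')
  2 → (5, 'aab')
  3 → (6, 'ab')
  4 → (7, 'b')
  5 → (2, 'baaaab')
  6 → (1, 'bbaaaab')
  7 → (0, 'bbbaaaab')

SA = [3, 4, 5, 6, 7, 2, 1, 0]
[i] adj suffixes → lcp
  [1] 3/4 → 3 ('aaa')
  [2] 4/5 → 2 ('aa')
  [3] 5/6 → 1 ('a')
  [4] 6/7 → 0 ('')
  [5] 7/2 → 1 ('b')
  [6] 2/1 → 1 ('b')
  [7] 1/0 → 2 ('bb')

n(n+1)/2 = 8·9/2 = 36
Σ LCP = 0 + 3 + 2 + 1 + 0 + 1 + 1 + 2 = 10
distinct = 36 − 10 = 26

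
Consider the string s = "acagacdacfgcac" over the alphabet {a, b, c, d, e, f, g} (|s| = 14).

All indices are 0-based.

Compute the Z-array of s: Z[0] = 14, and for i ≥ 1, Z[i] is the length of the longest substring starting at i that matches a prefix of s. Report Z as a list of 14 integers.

[14, 0, 1, 0, 2, 0, 0, 2, 0, 0, 0, 0, 2, 0]

Z[0]=14
i=1: outside box; Z[1]=0
i=2: outside box; Z[2]=1 scan→box=[2,3)
i=3: outside box; Z[3]=0
i=4: outside box; Z[4]=2 scan→box=[4,6)
i=5: min(r-i=1, Z[1]=0)=0; Z[5]=0
i=6: outside box; Z[6]=0
i=7: outside box; Z[7]=2 scan→box=[7,9)
i=8: min(r-i=1, Z[1]=0)=0; Z[8]=0
i=9: outside box; Z[9]=0
i=10: outside box; Z[10]=0
i=11: outside box; Z[11]=0
i=12: outside box; Z[12]=2 scan→box=[12,14)
i=13: min(r-i=1, Z[1]=0)=0; Z[13]=0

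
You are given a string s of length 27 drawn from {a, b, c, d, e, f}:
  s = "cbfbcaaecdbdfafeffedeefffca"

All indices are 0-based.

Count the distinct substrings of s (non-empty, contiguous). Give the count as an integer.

rank→(start, suffix):
  0 → (26, 'a')
  1 → (5, 'aaecdbdfafeffedeefffca')
  2 → (6, 'aecdbdfafeffedeefffca')
  3 → (13, 'afeffedeefffca')
  4 → (3, 'bcaaecdbdfafeffedeefffca')
  5 → (10, 'bdfafeffedeefffca')
  6 → (1, 'bfbcaaecdbdfafeffedeefffca')
  7 → (25, 'ca')
  8 → (4, 'caaecdbdfafeffedeefffca')
  9 → (0, 'cbfbcaaecdbdfafeffedeefffca')
  10 → (8, 'cdbdfafeffedeefffca')
  11 → (9, 'dbdfafeffedeefffca')
  12 → (19, 'deefffca')
  13 → (11, 'dfafeffedeefffca')
  14 → (7, 'ecdbdfafeffedeefffca')
  15 → (18, 'edeefffca')
  16 → (20, 'eefffca')
  17 → (15, 'effedeefffca')
  18 → (21, 'efffca')
  19 → (12, 'fafeffedeefffca')
  20 → (2, 'fbcaaecdbdfafeffedeefffca')
  21 → (24, 'fca')
  22 → (17, 'fedeefffca')
  23 → (14, 'feffedeefffca')
  24 → (23, 'ffca')
  25 → (16, 'ffedeefffca')
  26 → (22, 'fffca')

SA = [26, 5, 6, 13, 3, 10, 1, 25, 4, 0, 8, 9, 19, 11, 7, 18, 20, 15, 21, 12, 2, 24, 17, 14, 23, 16, 22]
i: (SA[i-1],SA[i]) lcp shared
  1: (26,5) 1 'a'
  2: (5,6) 1 'a'
  3: (6,13) 1 'a'
  4: (13,3) 0 ''
  5: (3,10) 1 'b'
  6: (10,1) 1 'b'
  7: (1,25) 0 ''
  8: (25,4) 2 'ca'
  9: (4,0) 1 'c'
  10: (0,8) 1 'c'
  11: (8,9) 0 ''
  12: (9,19) 1 'd'
  13: (19,11) 1 'd'
  14: (11,7) 0 ''
  15: (7,18) 1 'e'
  16: (18,20) 1 'e'
  17: (20,15) 1 'e'
  18: (15,21) 3 'eff'
  19: (21,12) 0 ''
  20: (12,2) 1 'f'
  21: (2,24) 1 'f'
  22: (24,17) 1 'f'
  23: (17,14) 2 'fe'
  24: (14,23) 1 'f'
  25: (23,16) 2 'ff'
  26: (16,22) 2 'ff'

n(n+1)/2 = 27·28/2 = 378
Σ LCP = 0 + 1 + 1 + 1 + 0 + 1 + 1 + 0 + 2 + 1 + 1 + 0 + 1 + 1 + 0 + 1 + 1 + 1 + 3 + 0 + 1 + 1 + 1 + 2 + 1 + 2 + 2 = 27
distinct = 378 − 27 = 351

351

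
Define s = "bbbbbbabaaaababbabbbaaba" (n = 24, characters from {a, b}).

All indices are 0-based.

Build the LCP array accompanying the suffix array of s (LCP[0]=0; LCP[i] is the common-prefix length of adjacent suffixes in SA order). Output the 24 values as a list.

rank | idx | suffix
   0 |  23 | a
   1 |   8 | aaaababbabbbaaba
   2 |   9 | aaababbabbbaaba
   3 |  20 | aaba
   4 |  10 | aababbabbbaaba
   5 |  21 | aba
   6 |   6 | abaaaababbabbbaaba
   7 |  11 | ababbabbbaaba
   8 |  13 | abbabbbaaba
   9 |  16 | abbbaaba
  10 |  22 | ba
  11 |   7 | baaaababbabbbaaba
  12 |  19 | baaba
  13 |   5 | babaaaababbabbbaaba
  14 |  12 | babbabbbaaba
  15 |  15 | babbbaaba
  16 |  18 | bbaaba
  17 |   4 | bbabaaaababbabbbaaba
  18 |  14 | bbabbbaaba
  19 |  17 | bbbaaba
  20 |   3 | bbbabaaaababbabbbaaba
  21 |   2 | bbbbabaaaababbabbbaaba
  22 |   1 | bbbbbabaaaababbabbbaaba
  23 |   0 | bbbbbbabaaaababbabbbaaba

SA = [23, 8, 9, 20, 10, 21, 6, 11, 13, 16, 22, 7, 19, 5, 12, 15, 18, 4, 14, 17, 3, 2, 1, 0]
rank  pair      lcp
   1  s[23:],s[8:]  1  'a'
   2  s[8:],s[9:]  3  'aaa'
   3  s[9:],s[20:]  2  'aa'
   4  s[20:],s[10:]  4  'aaba'
   5  s[10:],s[21:]  1  'a'
   6  s[21:],s[6:]  3  'aba'
   7  s[6:],s[11:]  3  'aba'
   8  s[11:],s[13:]  2  'ab'
   9  s[13:],s[16:]  3  'abb'
  10  s[16:],s[22:]  0  ''
  11  s[22:],s[7:]  2  'ba'
  12  s[7:],s[19:]  3  'baa'
  13  s[19:],s[5:]  2  'ba'
  14  s[5:],s[12:]  3  'bab'
  15  s[12:],s[15:]  4  'babb'
  16  s[15:],s[18:]  1  'b'
  17  s[18:],s[4:]  3  'bba'
  18  s[4:],s[14:]  4  'bbab'
  19  s[14:],s[17:]  2  'bb'
  20  s[17:],s[3:]  4  'bbba'
  21  s[3:],s[2:]  3  'bbb'
  22  s[2:],s[1:]  4  'bbbb'
  23  s[1:],s[0:]  5  'bbbbb'

[0, 1, 3, 2, 4, 1, 3, 3, 2, 3, 0, 2, 3, 2, 3, 4, 1, 3, 4, 2, 4, 3, 4, 5]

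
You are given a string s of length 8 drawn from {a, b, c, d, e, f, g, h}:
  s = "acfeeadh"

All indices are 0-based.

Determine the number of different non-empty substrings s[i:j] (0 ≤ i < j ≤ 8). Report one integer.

rank→(start, suffix):
  0 → (0, 'acfeeadh')
  1 → (5, 'adh')
  2 → (1, 'cfeeadh')
  3 → (6, 'dh')
  4 → (4, 'eadh')
  5 → (3, 'eeadh')
  6 → (2, 'feeadh')
  7 → (7, 'h')

SA = [0, 5, 1, 6, 4, 3, 2, 7]
rank  pair      lcp
   1  s[0:],s[5:]  1  'a'
   2  s[5:],s[1:]  0  ''
   3  s[1:],s[6:]  0  ''
   4  s[6:],s[4:]  0  ''
   5  s[4:],s[3:]  1  'e'
   6  s[3:],s[2:]  0  ''
   7  s[2:],s[7:]  0  ''

n(n+1)/2 = 8·9/2 = 36
Σ LCP = 0 + 1 + 0 + 0 + 0 + 1 + 0 + 0 = 2
distinct = 36 − 2 = 34

34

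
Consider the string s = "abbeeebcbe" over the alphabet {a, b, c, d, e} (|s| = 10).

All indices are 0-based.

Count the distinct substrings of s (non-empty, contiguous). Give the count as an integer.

47

rank | idx | suffix
   0 |   0 | abbeeebcbe
   1 |   1 | bbeeebcbe
   2 |   6 | bcbe
   3 |   8 | be
   4 |   2 | beeebcbe
   5 |   7 | cbe
   6 |   9 | e
   7 |   5 | ebcbe
   8 |   4 | eebcbe
   9 |   3 | eeebcbe

SA = [0, 1, 6, 8, 2, 7, 9, 5, 4, 3]
rank  pair      lcp
   1  s[0:],s[1:]  0  ''
   2  s[1:],s[6:]  1  'b'
   3  s[6:],s[8:]  1  'b'
   4  s[8:],s[2:]  2  'be'
   5  s[2:],s[7:]  0  ''
   6  s[7:],s[9:]  0  ''
   7  s[9:],s[5:]  1  'e'
   8  s[5:],s[4:]  1  'e'
   9  s[4:],s[3:]  2  'ee'

n(n+1)/2 = 10·11/2 = 55
Σ LCP = 0 + 0 + 1 + 1 + 2 + 0 + 0 + 1 + 1 + 2 = 8
distinct = 55 − 8 = 47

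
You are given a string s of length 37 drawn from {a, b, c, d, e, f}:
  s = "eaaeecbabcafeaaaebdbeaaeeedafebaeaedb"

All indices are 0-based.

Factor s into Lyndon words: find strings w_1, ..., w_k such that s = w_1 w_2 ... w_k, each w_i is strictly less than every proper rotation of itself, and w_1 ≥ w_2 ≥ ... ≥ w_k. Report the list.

["e", "aaeecbabcafe", "aaaebdbeaaeeedafebaeaedb"]

emit factor 1: 'e' (i=0, period=1)
emit factor 2: 'aaeecbabcafe' (i=1, period=12)
emit factor 3: 'aaaebdbeaaeeedafebaeaedb' (i=13, period=24)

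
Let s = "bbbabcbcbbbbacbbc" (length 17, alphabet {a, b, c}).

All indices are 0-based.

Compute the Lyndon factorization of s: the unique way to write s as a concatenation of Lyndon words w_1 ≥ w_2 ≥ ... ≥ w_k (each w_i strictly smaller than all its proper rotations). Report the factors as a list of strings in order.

emit factor 1: 'b' (i=0, period=1)
emit factor 2: 'b' (i=1, period=1)
emit factor 3: 'b' (i=2, period=1)
emit factor 4: 'abcbcbbbbacbbc' (i=3, period=14)

["b", "b", "b", "abcbcbbbbacbbc"]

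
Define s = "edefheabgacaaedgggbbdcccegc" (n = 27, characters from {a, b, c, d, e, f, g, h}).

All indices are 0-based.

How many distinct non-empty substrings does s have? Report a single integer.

356

rank→(start, suffix):
  0 → (11, 'aaedgggbbdcccegc')
  1 → (6, 'abgacaaedgggbbdcccegc')
  2 → (9, 'acaaedgggbbdcccegc')
  3 → (12, 'aedgggbbdcccegc')
  4 → (18, 'bbdcccegc')
  5 → (19, 'bdcccegc')
  6 → (7, 'bgacaaedgggbbdcccegc')
  7 → (26, 'c')
  8 → (10, 'caaedgggbbdcccegc')
  9 → (21, 'cccegc')
  10 → (22, 'ccegc')
  11 → (23, 'cegc')
  12 → (20, 'dcccegc')
  13 → (1, 'defheabgacaaedgggbbdcccegc')
  14 → (14, 'dgggbbdcccegc')
  15 → (5, 'eabgacaaedgggbbdcccegc')
  16 → (0, 'edefheabgacaaedgggbbdcccegc')
  17 → (13, 'edgggbbdcccegc')
  18 → (2, 'efheabgacaaedgggbbdcccegc')
  19 → (24, 'egc')
  20 → (3, 'fheabgacaaedgggbbdcccegc')
  21 → (8, 'gacaaedgggbbdcccegc')
  22 → (17, 'gbbdcccegc')
  23 → (25, 'gc')
  24 → (16, 'ggbbdcccegc')
  25 → (15, 'gggbbdcccegc')
  26 → (4, 'heabgacaaedgggbbdcccegc')

SA = [11, 6, 9, 12, 18, 19, 7, 26, 10, 21, 22, 23, 20, 1, 14, 5, 0, 13, 2, 24, 3, 8, 17, 25, 16, 15, 4]
i: (SA[i-1],SA[i]) lcp shared
  1: (11,6) 1 'a'
  2: (6,9) 1 'a'
  3: (9,12) 1 'a'
  4: (12,18) 0 ''
  5: (18,19) 1 'b'
  6: (19,7) 1 'b'
  7: (7,26) 0 ''
  8: (26,10) 1 'c'
  9: (10,21) 1 'c'
  10: (21,22) 2 'cc'
  11: (22,23) 1 'c'
  12: (23,20) 0 ''
  13: (20,1) 1 'd'
  14: (1,14) 1 'd'
  15: (14,5) 0 ''
  16: (5,0) 1 'e'
  17: (0,13) 2 'ed'
  18: (13,2) 1 'e'
  19: (2,24) 1 'e'
  20: (24,3) 0 ''
  21: (3,8) 0 ''
  22: (8,17) 1 'g'
  23: (17,25) 1 'g'
  24: (25,16) 1 'g'
  25: (16,15) 2 'gg'
  26: (15,4) 0 ''

n(n+1)/2 = 27·28/2 = 378
Σ LCP = 0 + 1 + 1 + 1 + 0 + 1 + 1 + 0 + 1 + 1 + 2 + 1 + 0 + 1 + 1 + 0 + 1 + 2 + 1 + 1 + 0 + 0 + 1 + 1 + 1 + 2 + 0 = 22
distinct = 378 − 22 = 356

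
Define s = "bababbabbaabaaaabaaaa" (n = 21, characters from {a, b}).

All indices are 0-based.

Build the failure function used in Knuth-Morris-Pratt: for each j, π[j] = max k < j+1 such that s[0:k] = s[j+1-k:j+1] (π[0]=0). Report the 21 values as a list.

π[0] = 0
j=1 s[j]='a': π[1]=0 (border '')
j=2 s[j]='b': π[2]=1 (border 'b')
j=3 s[j]='a': π[3]=2 (border 'ba')
j=4 s[j]='b': π[4]=3 (border 'bab')
j=5 s[j]='b': k: 3→1→0; π[5]=1 (border 'b')
j=6 s[j]='a': π[6]=2 (border 'ba')
j=7 s[j]='b': π[7]=3 (border 'bab')
j=8 s[j]='b': k: 3→1→0; π[8]=1 (border 'b')
j=9 s[j]='a': π[9]=2 (border 'ba')
j=10 s[j]='a': k: 2→0; π[10]=0 (border '')
j=11 s[j]='b': π[11]=1 (border 'b')
j=12 s[j]='a': π[12]=2 (border 'ba')
j=13 s[j]='a': k: 2→0; π[13]=0 (border '')
j=14 s[j]='a': π[14]=0 (border '')
j=15 s[j]='a': π[15]=0 (border '')
j=16 s[j]='b': π[16]=1 (border 'b')
j=17 s[j]='a': π[17]=2 (border 'ba')
j=18 s[j]='a': k: 2→0; π[18]=0 (border '')
j=19 s[j]='a': π[19]=0 (border '')
j=20 s[j]='a': π[20]=0 (border '')

[0, 0, 1, 2, 3, 1, 2, 3, 1, 2, 0, 1, 2, 0, 0, 0, 1, 2, 0, 0, 0]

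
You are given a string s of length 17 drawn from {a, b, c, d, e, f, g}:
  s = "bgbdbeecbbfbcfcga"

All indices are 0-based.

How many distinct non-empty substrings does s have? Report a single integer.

143

rank→(start, suffix):
  0 → (16, 'a')
  1 → (8, 'bbfbcfcga')
  2 → (11, 'bcfcga')
  3 → (2, 'bdbeecbbfbcfcga')
  4 → (4, 'beecbbfbcfcga')
  5 → (9, 'bfbcfcga')
  6 → (0, 'bgbdbeecbbfbcfcga')
  7 → (7, 'cbbfbcfcga')
  8 → (12, 'cfcga')
  9 → (14, 'cga')
  10 → (3, 'dbeecbbfbcfcga')
  11 → (6, 'ecbbfbcfcga')
  12 → (5, 'eecbbfbcfcga')
  13 → (10, 'fbcfcga')
  14 → (13, 'fcga')
  15 → (15, 'ga')
  16 → (1, 'gbdbeecbbfbcfcga')

SA = [16, 8, 11, 2, 4, 9, 0, 7, 12, 14, 3, 6, 5, 10, 13, 15, 1]
[i] adj suffixes → lcp
  [1] 16/8 → 0 ('')
  [2] 8/11 → 1 ('b')
  [3] 11/2 → 1 ('b')
  [4] 2/4 → 1 ('b')
  [5] 4/9 → 1 ('b')
  [6] 9/0 → 1 ('b')
  [7] 0/7 → 0 ('')
  [8] 7/12 → 1 ('c')
  [9] 12/14 → 1 ('c')
  [10] 14/3 → 0 ('')
  [11] 3/6 → 0 ('')
  [12] 6/5 → 1 ('e')
  [13] 5/10 → 0 ('')
  [14] 10/13 → 1 ('f')
  [15] 13/15 → 0 ('')
  [16] 15/1 → 1 ('g')

n(n+1)/2 = 17·18/2 = 153
Σ LCP = 0 + 0 + 1 + 1 + 1 + 1 + 1 + 0 + 1 + 1 + 0 + 0 + 1 + 0 + 1 + 0 + 1 = 10
distinct = 153 − 10 = 143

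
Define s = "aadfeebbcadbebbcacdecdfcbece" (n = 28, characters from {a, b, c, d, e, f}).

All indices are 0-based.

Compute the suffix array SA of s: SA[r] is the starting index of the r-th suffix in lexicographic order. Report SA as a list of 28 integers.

sorted suffixes:
  #0 SA[0]=0  'aadfeebbcadbebbcacdecdfcbece'
  #1 SA[1]=16  'acdecdfcbece'
  #2 SA[2]=9  'adbebbcacdecdfcbece'
  #3 SA[3]=1  'adfeebbcadbebbcacdecdfcbece'
  #4 SA[4]=13  'bbcacdecdfcbece'
  #5 SA[5]=6  'bbcadbebbcacdecdfcbece'
  #6 SA[6]=14  'bcacdecdfcbece'
  #7 SA[7]=7  'bcadbebbcacdecdfcbece'
  #8 SA[8]=11  'bebbcacdecdfcbece'
  #9 SA[9]=24  'bece'
  #10 SA[10]=15  'cacdecdfcbece'
  #11 SA[11]=8  'cadbebbcacdecdfcbece'
  #12 SA[12]=23  'cbece'
  #13 SA[13]=17  'cdecdfcbece'
  #14 SA[14]=20  'cdfcbece'
  #15 SA[15]=26  'ce'
  #16 SA[16]=10  'dbebbcacdecdfcbece'
  #17 SA[17]=18  'decdfcbece'
  #18 SA[18]=21  'dfcbece'
  #19 SA[19]=2  'dfeebbcadbebbcacdecdfcbece'
  #20 SA[20]=27  'e'
  #21 SA[21]=12  'ebbcacdecdfcbece'
  #22 SA[22]=5  'ebbcadbebbcacdecdfcbece'
  #23 SA[23]=19  'ecdfcbece'
  #24 SA[24]=25  'ece'
  #25 SA[25]=4  'eebbcadbebbcacdecdfcbece'
  #26 SA[26]=22  'fcbece'
  #27 SA[27]=3  'feebbcadbebbcacdecdfcbece'

[0, 16, 9, 1, 13, 6, 14, 7, 11, 24, 15, 8, 23, 17, 20, 26, 10, 18, 21, 2, 27, 12, 5, 19, 25, 4, 22, 3]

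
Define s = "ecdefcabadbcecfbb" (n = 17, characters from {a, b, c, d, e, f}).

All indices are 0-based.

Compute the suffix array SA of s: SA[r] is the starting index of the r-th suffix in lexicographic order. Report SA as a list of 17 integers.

rank→(start, suffix):
  0 → (6, 'abadbcecfbb')
  1 → (8, 'adbcecfbb')
  2 → (16, 'b')
  3 → (7, 'badbcecfbb')
  4 → (15, 'bb')
  5 → (10, 'bcecfbb')
  6 → (5, 'cabadbcecfbb')
  7 → (1, 'cdefcabadbcecfbb')
  8 → (11, 'cecfbb')
  9 → (13, 'cfbb')
  10 → (9, 'dbcecfbb')
  11 → (2, 'defcabadbcecfbb')
  12 → (0, 'ecdefcabadbcecfbb')
  13 → (12, 'ecfbb')
  14 → (3, 'efcabadbcecfbb')
  15 → (14, 'fbb')
  16 → (4, 'fcabadbcecfbb')

[6, 8, 16, 7, 15, 10, 5, 1, 11, 13, 9, 2, 0, 12, 3, 14, 4]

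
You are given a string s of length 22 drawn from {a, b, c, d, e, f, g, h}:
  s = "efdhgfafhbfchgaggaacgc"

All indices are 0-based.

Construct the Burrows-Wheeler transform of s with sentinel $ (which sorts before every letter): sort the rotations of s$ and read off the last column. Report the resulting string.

rank  rotation                 last
    0  $efdhgfafhbfchgaggaacgc  c
    1  aacgc$efdhgfafhbfchgagg  g
    2  acgc$efdhgfafhbfchgagga  a
    3  afhbfchgaggaacgc$efdhgf  f
    4  aggaacgc$efdhgfafhbfchg  g
    5  bfchgaggaacgc$efdhgfafh  h
    6  c$efdhgfafhbfchgaggaacg  g
    7  cgc$efdhgfafhbfchgaggaa  a
    8  chgaggaacgc$efdhgfafhbf  f
    9  dhgfafhbfchgaggaacgc$ef  f
   10  efdhgfafhbfchgaggaacgc$  $
   11  fafhbfchgaggaacgc$efdhg  g
   12  fchgaggaacgc$efdhgfafhb  b
   13  fdhgfafhbfchgaggaacgc$e  e
   14  fhbfchgaggaacgc$efdhgfa  a
   15  gaacgc$efdhgfafhbfchgag  g
   16  gaggaacgc$efdhgfafhbfch  h
   17  gc$efdhgfafhbfchgaggaac  c
   18  gfafhbfchgaggaacgc$efdh  h
   19  ggaacgc$efdhgfafhbfchga  a
   20  hbfchgaggaacgc$efdhgfaf  f
   21  hgaggaacgc$efdhgfafhbfc  c
   22  hgfafhbfchgaggaacgc$efd  d

cgafghgaff$gbeaghchafcd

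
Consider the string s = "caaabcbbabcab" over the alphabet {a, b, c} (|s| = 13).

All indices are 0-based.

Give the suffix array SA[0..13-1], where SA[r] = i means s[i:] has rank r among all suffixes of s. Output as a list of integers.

sorted suffixes:
  #0 SA[0]=1  'aaabcbbabcab'
  #1 SA[1]=2  'aabcbbabcab'
  #2 SA[2]=11  'ab'
  #3 SA[3]=8  'abcab'
  #4 SA[4]=3  'abcbbabcab'
  #5 SA[5]=12  'b'
  #6 SA[6]=7  'babcab'
  #7 SA[7]=6  'bbabcab'
  #8 SA[8]=9  'bcab'
  #9 SA[9]=4  'bcbbabcab'
  #10 SA[10]=0  'caaabcbbabcab'
  #11 SA[11]=10  'cab'
  #12 SA[12]=5  'cbbabcab'

[1, 2, 11, 8, 3, 12, 7, 6, 9, 4, 0, 10, 5]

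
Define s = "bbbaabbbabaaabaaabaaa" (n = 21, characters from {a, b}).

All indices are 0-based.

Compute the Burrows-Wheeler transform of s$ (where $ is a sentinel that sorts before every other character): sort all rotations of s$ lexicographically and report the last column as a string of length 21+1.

rank  rotation                last
    0  $bbbaabbbabaaabaaabaaa  a
    1  a$bbbaabbbabaaabaaabaa  a
    2  aa$bbbaabbbabaaabaaaba  a
    3  aaa$bbbaabbbabaaabaaab  b
    4  aaabaaa$bbbaabbbabaaab  b
    5  aaabaaabaaa$bbbaabbbab  b
    6  aabaaa$bbbaabbbabaaaba  a
    7  aabaaabaaa$bbbaabbbaba  a
    8  aabbbabaaabaaabaaa$bbb  b
    9  abaaa$bbbaabbbabaaabaa  a
   10  abaaabaaa$bbbaabbbabaa  a
   11  abaaabaaabaaa$bbbaabbb  b
   12  abbbabaaabaaabaaa$bbba  a
   13  baaa$bbbaabbbabaaabaaa  a
   14  baaabaaa$bbbaabbbabaaa  a
   15  baaabaaabaaa$bbbaabbba  a
   16  baabbbabaaabaaabaaa$bb  b
   17  babaaabaaabaaa$bbbaabb  b
   18  bbaabbbabaaabaaabaaa$b  b
   19  bbabaaabaaabaaa$bbbaab  b
   20  bbbaabbbabaaabaaabaaa$  $
   21  bbbabaaabaaabaaa$bbbaa  a

aaabbbaabaabaaaabbbb$a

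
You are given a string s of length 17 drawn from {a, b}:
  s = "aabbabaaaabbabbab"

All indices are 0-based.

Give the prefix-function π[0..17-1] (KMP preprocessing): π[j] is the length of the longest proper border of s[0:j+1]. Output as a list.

[0, 1, 0, 0, 1, 0, 1, 2, 2, 2, 3, 4, 5, 6, 0, 1, 0]

π[0] = 0
j=1 s[j]='a': π[1]=1 (border 'a')
j=2 s[j]='b': k: 1→0; π[2]=0 (border '')
j=3 s[j]='b': π[3]=0 (border '')
j=4 s[j]='a': π[4]=1 (border 'a')
j=5 s[j]='b': k: 1→0; π[5]=0 (border '')
j=6 s[j]='a': π[6]=1 (border 'a')
j=7 s[j]='a': π[7]=2 (border 'aa')
j=8 s[j]='a': k: 2→1; π[8]=2 (border 'aa')
j=9 s[j]='a': k: 2→1; π[9]=2 (border 'aa')
j=10 s[j]='b': π[10]=3 (border 'aab')
j=11 s[j]='b': π[11]=4 (border 'aabb')
j=12 s[j]='a': π[12]=5 (border 'aabba')
j=13 s[j]='b': π[13]=6 (border 'aabbab')
j=14 s[j]='b': k: 6→0; π[14]=0 (border '')
j=15 s[j]='a': π[15]=1 (border 'a')
j=16 s[j]='b': k: 1→0; π[16]=0 (border '')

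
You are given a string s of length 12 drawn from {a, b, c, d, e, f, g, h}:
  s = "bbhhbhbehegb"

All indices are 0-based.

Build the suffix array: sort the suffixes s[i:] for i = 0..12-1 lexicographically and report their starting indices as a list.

[11, 0, 6, 4, 1, 9, 7, 10, 5, 3, 8, 2]

rank | idx | suffix
   0 |  11 | b
   1 |   0 | bbhhbhbehegb
   2 |   6 | behegb
   3 |   4 | bhbehegb
   4 |   1 | bhhbhbehegb
   5 |   9 | egb
   6 |   7 | ehegb
   7 |  10 | gb
   8 |   5 | hbehegb
   9 |   3 | hbhbehegb
  10 |   8 | hegb
  11 |   2 | hhbhbehegb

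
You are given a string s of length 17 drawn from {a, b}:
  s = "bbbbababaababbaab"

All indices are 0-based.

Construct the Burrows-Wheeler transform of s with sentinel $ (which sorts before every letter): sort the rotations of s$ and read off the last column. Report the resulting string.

bbbabbababaabaabb$

rank  rotation            last
    0  $bbbbababaababbaab  b
    1  aab$bbbbababaababb  b
    2  aababbaab$bbbbabab  b
    3  ab$bbbbababaababba  a
    4  abaababbaab$bbbbab  b
    5  ababaababbaab$bbbb  b
    6  ababbaab$bbbbababa  a
    7  abbaab$bbbbababaab  b
    8  b$bbbbababaababbaa  a
    9  baab$bbbbababaabab  b
   10  baababbaab$bbbbaba  a
   11  babaababbaab$bbbba  a
   12  bababaababbaab$bbb  b
   13  babbaab$bbbbababaa  a
   14  bbaab$bbbbababaaba  a
   15  bbababaababbaab$bb  b
   16  bbbababaababbaab$b  b
   17  bbbbababaababbaab$  $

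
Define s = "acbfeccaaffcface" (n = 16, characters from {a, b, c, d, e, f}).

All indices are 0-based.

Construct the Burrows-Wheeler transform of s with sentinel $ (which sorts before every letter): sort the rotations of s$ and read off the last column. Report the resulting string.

rank  rotation           last
    0  $acbfeccaaffcface  e
    1  aaffcface$acbfecc  c
    2  acbfeccaaffcface$  $
    3  ace$acbfeccaaffcf  f
    4  affcface$acbfecca  a
    5  bfeccaaffcface$ac  c
    6  caaffcface$acbfec  c
    7  cbfeccaaffcface$a  a
    8  ccaaffcface$acbfe  e
    9  ce$acbfeccaaffcfa  a
   10  cface$acbfeccaaff  f
   11  e$acbfeccaaffcfac  c
   12  eccaaffcface$acbf  f
   13  face$acbfeccaaffc  c
   14  fcface$acbfeccaaf  f
   15  feccaaffcface$acb  b
   16  ffcface$acbfeccaa  a

ec$faccaeafcfcfba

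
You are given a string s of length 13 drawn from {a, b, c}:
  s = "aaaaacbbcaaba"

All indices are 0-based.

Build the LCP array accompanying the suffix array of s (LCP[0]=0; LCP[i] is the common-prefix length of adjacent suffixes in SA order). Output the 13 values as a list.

sorted suffixes:
  #0 SA[0]=12  'a'
  #1 SA[1]=0  'aaaaacbbcaaba'
  #2 SA[2]=1  'aaaacbbcaaba'
  #3 SA[3]=2  'aaacbbcaaba'
  #4 SA[4]=9  'aaba'
  #5 SA[5]=3  'aacbbcaaba'
  #6 SA[6]=10  'aba'
  #7 SA[7]=4  'acbbcaaba'
  #8 SA[8]=11  'ba'
  #9 SA[9]=6  'bbcaaba'
  #10 SA[10]=7  'bcaaba'
  #11 SA[11]=8  'caaba'
  #12 SA[12]=5  'cbbcaaba'

SA = [12, 0, 1, 2, 9, 3, 10, 4, 11, 6, 7, 8, 5]
i: (SA[i-1],SA[i]) lcp shared
  1: (12,0) 1 'a'
  2: (0,1) 4 'aaaa'
  3: (1,2) 3 'aaa'
  4: (2,9) 2 'aa'
  5: (9,3) 2 'aa'
  6: (3,10) 1 'a'
  7: (10,4) 1 'a'
  8: (4,11) 0 ''
  9: (11,6) 1 'b'
  10: (6,7) 1 'b'
  11: (7,8) 0 ''
  12: (8,5) 1 'c'

[0, 1, 4, 3, 2, 2, 1, 1, 0, 1, 1, 0, 1]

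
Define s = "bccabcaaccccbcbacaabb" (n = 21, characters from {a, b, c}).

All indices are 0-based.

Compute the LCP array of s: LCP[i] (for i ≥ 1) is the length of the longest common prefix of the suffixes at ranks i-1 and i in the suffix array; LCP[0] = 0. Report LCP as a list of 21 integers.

rank | idx | suffix
   0 |  17 | aabb
   1 |   6 | aaccccbcbacaabb
   2 |  18 | abb
   3 |   3 | abcaaccccbcbacaabb
   4 |  15 | acaabb
   5 |   7 | accccbcbacaabb
   6 |  20 | b
   7 |  14 | bacaabb
   8 |  19 | bb
   9 |   4 | bcaaccccbcbacaabb
  10 |  12 | bcbacaabb
  11 |   0 | bccabcaaccccbcbacaabb
  12 |  16 | caabb
  13 |   5 | caaccccbcbacaabb
  14 |   2 | cabcaaccccbcbacaabb
  15 |  13 | cbacaabb
  16 |  11 | cbcbacaabb
  17 |   1 | ccabcaaccccbcbacaabb
  18 |  10 | ccbcbacaabb
  19 |   9 | cccbcbacaabb
  20 |   8 | ccccbcbacaabb

SA = [17, 6, 18, 3, 15, 7, 20, 14, 19, 4, 12, 0, 16, 5, 2, 13, 11, 1, 10, 9, 8]
rank  pair      lcp
   1  s[17:],s[6:]  2  'aa'
   2  s[6:],s[18:]  1  'a'
   3  s[18:],s[3:]  2  'ab'
   4  s[3:],s[15:]  1  'a'
   5  s[15:],s[7:]  2  'ac'
   6  s[7:],s[20:]  0  ''
   7  s[20:],s[14:]  1  'b'
   8  s[14:],s[19:]  1  'b'
   9  s[19:],s[4:]  1  'b'
  10  s[4:],s[12:]  2  'bc'
  11  s[12:],s[0:]  2  'bc'
  12  s[0:],s[16:]  0  ''
  13  s[16:],s[5:]  3  'caa'
  14  s[5:],s[2:]  2  'ca'
  15  s[2:],s[13:]  1  'c'
  16  s[13:],s[11:]  2  'cb'
  17  s[11:],s[1:]  1  'c'
  18  s[1:],s[10:]  2  'cc'
  19  s[10:],s[9:]  2  'cc'
  20  s[9:],s[8:]  3  'ccc'

[0, 2, 1, 2, 1, 2, 0, 1, 1, 1, 2, 2, 0, 3, 2, 1, 2, 1, 2, 2, 3]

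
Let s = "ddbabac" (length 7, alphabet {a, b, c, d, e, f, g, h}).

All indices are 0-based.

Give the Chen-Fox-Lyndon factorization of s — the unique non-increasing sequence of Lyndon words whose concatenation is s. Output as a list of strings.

emit factor 1: 'd' (i=0, period=1)
emit factor 2: 'd' (i=1, period=1)
emit factor 3: 'b' (i=2, period=1)
emit factor 4: 'abac' (i=3, period=4)

["d", "d", "b", "abac"]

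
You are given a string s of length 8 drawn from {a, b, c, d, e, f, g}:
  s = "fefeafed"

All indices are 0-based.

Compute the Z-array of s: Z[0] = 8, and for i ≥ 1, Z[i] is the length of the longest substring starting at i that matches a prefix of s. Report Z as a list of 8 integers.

Z[0]=8
i=1: fresh scan; Z[1]=0
i=2: fresh scan; Z[2]=2 grow→box=[2,4)
i=3: min(r-i=1, Z[1]=0)=0; Z[3]=0
i=4: fresh scan; Z[4]=0
i=5: fresh scan; Z[5]=2 grow→box=[5,7)
i=6: min(r-i=1, Z[1]=0)=0; Z[6]=0
i=7: fresh scan; Z[7]=0

[8, 0, 2, 0, 0, 2, 0, 0]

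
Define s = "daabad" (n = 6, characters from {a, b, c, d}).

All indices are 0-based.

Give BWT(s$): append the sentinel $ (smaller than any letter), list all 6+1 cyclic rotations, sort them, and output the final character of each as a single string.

ddabaa$

rank  rotation last
    0  $daabad  d
    1  aabad$d  d
    2  abad$da  a
    3  ad$daab  b
    4  bad$daa  a
    5  d$daaba  a
    6  daabad$  $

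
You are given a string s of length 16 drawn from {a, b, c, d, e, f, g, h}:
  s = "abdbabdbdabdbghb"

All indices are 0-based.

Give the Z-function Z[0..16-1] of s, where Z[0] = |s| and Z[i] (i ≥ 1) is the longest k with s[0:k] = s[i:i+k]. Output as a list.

[16, 0, 0, 0, 4, 0, 0, 0, 0, 4, 0, 0, 0, 0, 0, 0]

Z[0]=16
i=1: outside box; Z[1]=0
i=2: outside box; Z[2]=0
i=3: outside box; Z[3]=0
i=4: outside box; Z[4]=4 grow→box=[4,8)
i=5: min(r-i=3, Z[1]=0)=0; Z[5]=0
i=6: min(r-i=2, Z[2]=0)=0; Z[6]=0
i=7: min(r-i=1, Z[3]=0)=0; Z[7]=0
i=8: outside box; Z[8]=0
i=9: outside box; Z[9]=4 grow→box=[9,13)
i=10: min(r-i=3, Z[1]=0)=0; Z[10]=0
i=11: min(r-i=2, Z[2]=0)=0; Z[11]=0
i=12: min(r-i=1, Z[3]=0)=0; Z[12]=0
i=13: outside box; Z[13]=0
i=14: outside box; Z[14]=0
i=15: outside box; Z[15]=0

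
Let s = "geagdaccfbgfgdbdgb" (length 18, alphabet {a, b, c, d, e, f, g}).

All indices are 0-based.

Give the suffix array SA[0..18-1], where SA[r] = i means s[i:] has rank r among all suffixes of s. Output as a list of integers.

[5, 2, 17, 14, 9, 6, 7, 4, 13, 15, 1, 8, 11, 16, 3, 12, 0, 10]

rank→(start, suffix):
  0 → (5, 'accfbgfgdbdgb')
  1 → (2, 'agdaccfbgfgdbdgb')
  2 → (17, 'b')
  3 → (14, 'bdgb')
  4 → (9, 'bgfgdbdgb')
  5 → (6, 'ccfbgfgdbdgb')
  6 → (7, 'cfbgfgdbdgb')
  7 → (4, 'daccfbgfgdbdgb')
  8 → (13, 'dbdgb')
  9 → (15, 'dgb')
  10 → (1, 'eagdaccfbgfgdbdgb')
  11 → (8, 'fbgfgdbdgb')
  12 → (11, 'fgdbdgb')
  13 → (16, 'gb')
  14 → (3, 'gdaccfbgfgdbdgb')
  15 → (12, 'gdbdgb')
  16 → (0, 'geagdaccfbgfgdbdgb')
  17 → (10, 'gfgdbdgb')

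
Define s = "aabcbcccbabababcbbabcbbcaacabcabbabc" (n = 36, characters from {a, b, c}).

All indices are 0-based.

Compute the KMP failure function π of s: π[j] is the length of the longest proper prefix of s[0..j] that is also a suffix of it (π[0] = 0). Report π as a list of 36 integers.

[0, 1, 0, 0, 0, 0, 0, 0, 0, 1, 0, 1, 0, 1, 0, 0, 0, 0, 1, 0, 0, 0, 0, 0, 1, 2, 0, 1, 0, 0, 1, 0, 0, 1, 0, 0]

π[0] = 0
j=1 s[j]='a': π[1]=1 (border 'a')
j=2 s[j]='b': k: 1→0; π[2]=0 (border '')
j=3 s[j]='c': π[3]=0 (border '')
j=4 s[j]='b': π[4]=0 (border '')
j=5 s[j]='c': π[5]=0 (border '')
j=6 s[j]='c': π[6]=0 (border '')
j=7 s[j]='c': π[7]=0 (border '')
j=8 s[j]='b': π[8]=0 (border '')
j=9 s[j]='a': π[9]=1 (border 'a')
j=10 s[j]='b': k: 1→0; π[10]=0 (border '')
j=11 s[j]='a': π[11]=1 (border 'a')
j=12 s[j]='b': k: 1→0; π[12]=0 (border '')
j=13 s[j]='a': π[13]=1 (border 'a')
j=14 s[j]='b': k: 1→0; π[14]=0 (border '')
j=15 s[j]='c': π[15]=0 (border '')
j=16 s[j]='b': π[16]=0 (border '')
j=17 s[j]='b': π[17]=0 (border '')
j=18 s[j]='a': π[18]=1 (border 'a')
j=19 s[j]='b': k: 1→0; π[19]=0 (border '')
j=20 s[j]='c': π[20]=0 (border '')
j=21 s[j]='b': π[21]=0 (border '')
j=22 s[j]='b': π[22]=0 (border '')
j=23 s[j]='c': π[23]=0 (border '')
j=24 s[j]='a': π[24]=1 (border 'a')
j=25 s[j]='a': π[25]=2 (border 'aa')
j=26 s[j]='c': k: 2→1→0; π[26]=0 (border '')
j=27 s[j]='a': π[27]=1 (border 'a')
j=28 s[j]='b': k: 1→0; π[28]=0 (border '')
j=29 s[j]='c': π[29]=0 (border '')
j=30 s[j]='a': π[30]=1 (border 'a')
j=31 s[j]='b': k: 1→0; π[31]=0 (border '')
j=32 s[j]='b': π[32]=0 (border '')
j=33 s[j]='a': π[33]=1 (border 'a')
j=34 s[j]='b': k: 1→0; π[34]=0 (border '')
j=35 s[j]='c': π[35]=0 (border '')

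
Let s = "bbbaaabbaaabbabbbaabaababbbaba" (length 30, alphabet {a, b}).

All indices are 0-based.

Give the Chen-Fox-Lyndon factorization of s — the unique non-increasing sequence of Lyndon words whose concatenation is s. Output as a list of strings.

emit factor 1: 'b' (i=0, period=1)
emit factor 2: 'b' (i=1, period=1)
emit factor 3: 'b' (i=2, period=1)
emit factor 4: 'aaabbaaabbabbbaabaababbbab' (i=3, period=26)
emit factor 5: 'a' (i=29, period=1)

["b", "b", "b", "aaabbaaabbabbbaabaababbbab", "a"]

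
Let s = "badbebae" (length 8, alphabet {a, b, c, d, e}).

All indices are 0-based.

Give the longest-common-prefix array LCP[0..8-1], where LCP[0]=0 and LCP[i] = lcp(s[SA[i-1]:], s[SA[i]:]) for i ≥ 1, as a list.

[0, 1, 0, 2, 1, 0, 0, 1]

sorted suffixes:
  #0 SA[0]=1  'adbebae'
  #1 SA[1]=6  'ae'
  #2 SA[2]=0  'badbebae'
  #3 SA[3]=5  'bae'
  #4 SA[4]=3  'bebae'
  #5 SA[5]=2  'dbebae'
  #6 SA[6]=7  'e'
  #7 SA[7]=4  'ebae'

SA = [1, 6, 0, 5, 3, 2, 7, 4]
[i] adj suffixes → lcp
  [1] 1/6 → 1 ('a')
  [2] 6/0 → 0 ('')
  [3] 0/5 → 2 ('ba')
  [4] 5/3 → 1 ('b')
  [5] 3/2 → 0 ('')
  [6] 2/7 → 0 ('')
  [7] 7/4 → 1 ('e')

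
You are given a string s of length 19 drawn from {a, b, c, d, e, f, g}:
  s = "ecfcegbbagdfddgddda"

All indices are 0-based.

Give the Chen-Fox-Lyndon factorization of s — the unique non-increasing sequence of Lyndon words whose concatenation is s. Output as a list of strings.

emit factor 1: 'e' (i=0, period=1)
emit factor 2: 'cf' (i=1, period=2)
emit factor 3: 'ceg' (i=3, period=3)
emit factor 4: 'b' (i=6, period=1)
emit factor 5: 'b' (i=7, period=1)
emit factor 6: 'agdfddgddd' (i=8, period=10)
emit factor 7: 'a' (i=18, period=1)

["e", "cf", "ceg", "b", "b", "agdfddgddd", "a"]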